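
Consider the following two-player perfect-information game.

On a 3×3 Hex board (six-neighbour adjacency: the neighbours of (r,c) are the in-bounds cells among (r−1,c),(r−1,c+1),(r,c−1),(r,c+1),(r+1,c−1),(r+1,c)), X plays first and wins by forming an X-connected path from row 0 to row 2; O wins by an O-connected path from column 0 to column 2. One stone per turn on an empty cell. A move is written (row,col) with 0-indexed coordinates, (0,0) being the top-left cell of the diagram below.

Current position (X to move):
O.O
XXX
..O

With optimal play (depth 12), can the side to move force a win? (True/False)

X winning at [O.O/XXX/..O]: True

p1 X@[O.O/XXX/..O]: (0,1)[OXO/XXX/..O]+1* (2,0)[O.O/XXX/X.O]-1 (2,1)[O.O/XXX/.XO]-1
p2 O@[OXO/XXX/..O]: (2,0)[OXO/XXX/O.O]-1* (2,1)[OXO/XXX/.OO]-1
p3 X@[OXO/XXX/O.O]: (2,1)[OXO/XXX/OXO]+1*
p4 O@[OXO/XXX/OXO] terminal -1; root [O.O/XXX/..O] d12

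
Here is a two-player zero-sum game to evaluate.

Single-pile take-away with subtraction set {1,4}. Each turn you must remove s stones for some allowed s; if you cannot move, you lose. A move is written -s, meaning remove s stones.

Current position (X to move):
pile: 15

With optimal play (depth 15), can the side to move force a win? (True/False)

X winning at [15]: False

[15] X move#1: -1:-1/14*, -4:-1/11
[14] O move#2: -1:-1/13, -4:+1/10*
[10] X move#3: -1:-1/9*, -4:-1/6
[9] O move#4: -1:-1/8, -4:+1/5*
[5] X move#5: -1:-1/4*, -4:-1/1
[4] O move#6: -1:-1/3, -4:+1/0*
[0] end (terminal -1, X#7); searched 15 to 15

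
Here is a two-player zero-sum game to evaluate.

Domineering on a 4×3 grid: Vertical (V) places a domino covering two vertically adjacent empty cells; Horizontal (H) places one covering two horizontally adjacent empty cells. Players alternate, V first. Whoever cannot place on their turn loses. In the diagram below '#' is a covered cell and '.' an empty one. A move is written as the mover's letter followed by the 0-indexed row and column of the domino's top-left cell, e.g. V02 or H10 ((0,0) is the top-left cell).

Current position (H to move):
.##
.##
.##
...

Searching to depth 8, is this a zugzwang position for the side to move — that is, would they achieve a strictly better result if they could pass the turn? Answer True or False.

zugzwang(.##/.##/.##/..., H) = False

ply 1, H at .##/.##/.##/... | H30=-1→.##/.##/.##/##.*; H31=-1→.##/.##/.##/.##
ply 2, V at .##/.##/.##/##. | V00=+1→###/###/.##/##.*; V10=+1→.##/###/###/##.
ply 3: ###/###/.##/##. is terminal -1 (H); from .##/.##/.##/... depth 8
if H skipped the turn, V would face:
~ ply 1, V at .##/.##/.##/... | V00=-1→###/###/.##/...; V10=-1→.##/###/###/...; V20=+1→.##/.##/###/#..*
~ ply 2, H at .##/.##/###/#.. | H31=-1→.##/.##/###/###*
~ ply 3, V at .##/.##/###/### | V00=+1→###/###/###/###*
~ ply 4: ###/###/###/### is terminal -1 (H); from .##/.##/.##/... depth 8
compare (H): move=-1 vs pass=-1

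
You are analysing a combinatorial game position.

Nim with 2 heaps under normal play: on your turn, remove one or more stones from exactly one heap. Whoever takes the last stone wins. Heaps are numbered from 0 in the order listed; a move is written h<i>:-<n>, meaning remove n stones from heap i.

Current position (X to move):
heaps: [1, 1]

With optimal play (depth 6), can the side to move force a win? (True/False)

p1 X@[(1,1)]: h0:-1[(0,1)]-1* h1:-1[(1,0)]-1
p2 O@[(0,1)]: h1:-1[(0,0)]+1*
p3 X@[(0,0)] terminal -1; root [(1,1)] d6

X winning at [(1,1)]: False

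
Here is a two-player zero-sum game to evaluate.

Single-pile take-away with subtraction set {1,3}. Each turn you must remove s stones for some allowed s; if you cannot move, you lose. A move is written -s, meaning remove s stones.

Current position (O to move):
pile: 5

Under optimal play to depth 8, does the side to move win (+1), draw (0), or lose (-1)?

[5] O move#1: -1:+1/4*, -3:+1/2
[4] X move#2: -1:-1/3*, -3:-1/1
[3] O move#3: -1:+1/2*, -3:+1/0
[2] X move#4: -1:-1/1*
[1] O move#5: -1:+1/0*
[0] end (terminal -1, X#6); searched 5 to 8

value(5, O) = +1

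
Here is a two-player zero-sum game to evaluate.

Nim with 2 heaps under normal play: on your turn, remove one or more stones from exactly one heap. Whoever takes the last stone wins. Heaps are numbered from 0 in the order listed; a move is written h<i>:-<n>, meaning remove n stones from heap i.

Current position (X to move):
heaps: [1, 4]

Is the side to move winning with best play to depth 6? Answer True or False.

X winning at [(1,4)]: True

ply 1, X at (1,4) | h0:-1=-1→(0,4); h1:-1=-1→(1,3); h1:-2=-1→(1,2); h1:-3=+1→(1,1)*; h1:-4=-1→(1,0)
ply 2, O at (1,1) | h0:-1=-1→(0,1)*; h1:-1=-1→(1,0)
ply 3, X at (0,1) | h1:-1=+1→(0,0)*
ply 4: (0,0) is terminal -1 (O); from (1,4) depth 6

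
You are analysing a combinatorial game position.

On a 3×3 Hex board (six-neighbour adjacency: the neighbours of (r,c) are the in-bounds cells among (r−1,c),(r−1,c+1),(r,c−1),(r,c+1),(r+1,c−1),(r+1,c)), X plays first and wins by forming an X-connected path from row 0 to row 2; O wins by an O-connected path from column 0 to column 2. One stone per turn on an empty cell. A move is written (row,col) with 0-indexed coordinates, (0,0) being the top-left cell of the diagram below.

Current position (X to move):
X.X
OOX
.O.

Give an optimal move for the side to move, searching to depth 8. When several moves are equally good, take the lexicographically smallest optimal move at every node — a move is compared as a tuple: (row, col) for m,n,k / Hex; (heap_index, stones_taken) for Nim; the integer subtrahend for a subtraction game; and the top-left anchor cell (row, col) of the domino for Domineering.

X's best at [X.X/OOX/.O.]: (2,2)

ply 1, X at X.X/OOX/.O. | (0,1)=-1→XXX/OOX/.O.; (2,0)=-1→X.X/OOX/XO.; (2,2)=+1→X.X/OOX/.OX*
ply 2: X.X/OOX/.OX is terminal -1 (O); from X.X/OOX/.O. depth 8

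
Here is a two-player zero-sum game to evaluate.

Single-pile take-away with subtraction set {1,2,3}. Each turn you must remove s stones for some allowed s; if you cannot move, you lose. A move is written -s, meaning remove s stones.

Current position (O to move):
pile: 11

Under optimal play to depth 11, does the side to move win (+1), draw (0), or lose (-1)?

value(11, O) = +1

p1 O@[11]: -1[10]-1 -2[9]-1 -3[8]+1*
p2 X@[8]: -1[7]-1* -2[6]-1 -3[5]-1
p3 O@[7]: -1[6]-1 -2[5]-1 -3[4]+1*
p4 X@[4]: -1[3]-1* -2[2]-1 -3[1]-1
p5 O@[3]: -1[2]-1 -2[1]-1 -3[0]+1*
p6 X@[0] terminal -1; root [11] d11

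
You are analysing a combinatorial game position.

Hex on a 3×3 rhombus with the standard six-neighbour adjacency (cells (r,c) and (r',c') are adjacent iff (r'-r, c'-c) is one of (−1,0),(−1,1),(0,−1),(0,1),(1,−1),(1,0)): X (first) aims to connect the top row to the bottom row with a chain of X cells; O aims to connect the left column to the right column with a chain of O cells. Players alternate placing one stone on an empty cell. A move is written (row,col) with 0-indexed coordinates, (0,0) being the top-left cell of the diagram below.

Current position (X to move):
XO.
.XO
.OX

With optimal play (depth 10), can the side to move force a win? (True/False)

[XO./.XO/.OX] X move#1: (0,2):-1/XOX/.XO/.OX, (1,0):-1/XO./XXO/.OX, (2,0):+1/XO./.XO/XOX*
[XO./.XO/XOX] O move#2: (0,2):-1/XOO/.XO/XOX*, (1,0):-1/XO./OXO/XOX
[XOO/.XO/XOX] X move#3: (1,0):+1/XOO/XXO/XOX*
[XOO/XXO/XOX] end (terminal -1, O#4); searched XO./.XO/.OX to 10

X winning at [XO./.XO/.OX]: True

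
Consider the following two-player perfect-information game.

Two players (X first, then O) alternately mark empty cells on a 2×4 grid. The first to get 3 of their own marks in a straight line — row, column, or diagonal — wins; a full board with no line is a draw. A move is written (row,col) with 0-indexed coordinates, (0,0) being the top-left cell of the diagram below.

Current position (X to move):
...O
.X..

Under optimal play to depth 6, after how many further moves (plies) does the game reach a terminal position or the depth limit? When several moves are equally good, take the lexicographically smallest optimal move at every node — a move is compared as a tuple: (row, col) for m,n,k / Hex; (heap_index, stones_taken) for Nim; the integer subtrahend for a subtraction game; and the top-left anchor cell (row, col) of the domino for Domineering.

PV length from [...O/.X..]: 5 plies

p1 X@[...O/.X..]: (0,0)[X..O/.X..]+0 (0,1)[.X.O/.X..]+0 (0,2)[..XO/.X..]+0 (1,0)[...O/XX..]+0 (1,2)[...O/.XX.]+1* (1,3)[...O/.X.X]+0
p2 O@[...O/.XX.]: (0,0)[O..O/.XX.]-1* (0,1)[.O.O/.XX.]-1 (0,2)[..OO/.XX.]-1 (1,0)[...O/OXX.]-1 (1,3)[...O/.XXO]-1
p3 X@[O..O/.XX.]: (0,1)[OX.O/.XX.]+1* (0,2)[O.XO/.XX.]+1 (1,0)[O..O/XXX.]+1 (1,3)[O..O/.XXX]+1
p4 O@[OX.O/.XX.]: (0,2)[OXOO/.XX.]-1* (1,0)[OX.O/OXX.]-1 (1,3)[OX.O/.XXO]-1
p5 X@[OXOO/.XX.]: (1,0)[OXOO/XXX.]+1* (1,3)[OXOO/.XXX]+1
p6 O@[OXOO/XXX.] terminal -1; root [...O/.X..] d6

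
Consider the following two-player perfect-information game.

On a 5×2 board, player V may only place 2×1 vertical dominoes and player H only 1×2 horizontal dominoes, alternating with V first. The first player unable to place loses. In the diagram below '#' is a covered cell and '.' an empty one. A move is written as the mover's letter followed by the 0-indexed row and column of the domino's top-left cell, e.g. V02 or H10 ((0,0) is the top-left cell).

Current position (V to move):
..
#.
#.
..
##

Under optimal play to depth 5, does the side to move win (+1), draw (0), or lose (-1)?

p1 V@[../#./#./../##]: V01[.#/##/#./../##]-1* V11[../##/##/../##]-1 V21[../#./##/.#/##]-1
p2 H@[.#/##/#./../##]: H30[.#/##/#./##/##]+1*
p3 V@[.#/##/#./##/##] terminal -1; root [../#./#./../##] d5

value(../#./#./../##, V) = -1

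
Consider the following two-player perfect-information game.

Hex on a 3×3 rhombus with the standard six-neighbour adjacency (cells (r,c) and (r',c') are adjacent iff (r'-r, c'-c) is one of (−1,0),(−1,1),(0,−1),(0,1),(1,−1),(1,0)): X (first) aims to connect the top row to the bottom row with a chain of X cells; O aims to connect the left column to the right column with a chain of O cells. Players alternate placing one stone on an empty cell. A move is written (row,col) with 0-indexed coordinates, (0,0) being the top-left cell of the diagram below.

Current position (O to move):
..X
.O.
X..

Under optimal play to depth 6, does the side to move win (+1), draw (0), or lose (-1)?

p1 O@[..X/.O./X..]: (0,0)[O.X/.O./X..]-1* (0,1)[.OX/.O./X..]-1 (1,0)[..X/OO./X..]-1 (1,2)[..X/.OO/X..]-1 (2,1)[..X/.O./XO.]-1 (2,2)[..X/.O./X.O]-1
p2 X@[O.X/.O./X..]: (0,1)[OXX/.O./X..]+1* (1,0)[O.X/XO./X..]+1 (1,2)[O.X/.OX/X..]+1 (2,1)[O.X/.O./XX.]-1 (2,2)[O.X/.O./X.X]-1
p3 O@[OXX/.O./X..]: (1,0)[OXX/OO./X..]-1* (1,2)[OXX/.OO/X..]-1 (2,1)[OXX/.O./XO.]-1 (2,2)[OXX/.O./X.O]-1
p4 X@[OXX/OO./X..]: (1,2)[OXX/OOX/X..]+1* (2,1)[OXX/OO./XX.]-1 (2,2)[OXX/OO./X.X]-1
p5 O@[OXX/OOX/X..]: (2,1)[OXX/OOX/XO.]-1* (2,2)[OXX/OOX/X.O]-1
p6 X@[OXX/OOX/XO.]: (2,2)[OXX/OOX/XOX]+1*
p7 O@[OXX/OOX/XOX] terminal -1; root [..X/.O./X..] d6

value(..X/.O./X.., O) = -1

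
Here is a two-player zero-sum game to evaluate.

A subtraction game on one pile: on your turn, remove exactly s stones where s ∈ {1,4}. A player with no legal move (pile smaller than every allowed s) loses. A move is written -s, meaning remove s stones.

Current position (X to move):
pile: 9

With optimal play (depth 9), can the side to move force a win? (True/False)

ply 1, X at 9 | -1=-1→8; -4=+1→5*
ply 2, O at 5 | -1=-1→4*; -4=-1→1
ply 3, X at 4 | -1=-1→3; -4=+1→0*
ply 4: 0 is terminal -1 (O); from 9 depth 9

X winning at [9]: True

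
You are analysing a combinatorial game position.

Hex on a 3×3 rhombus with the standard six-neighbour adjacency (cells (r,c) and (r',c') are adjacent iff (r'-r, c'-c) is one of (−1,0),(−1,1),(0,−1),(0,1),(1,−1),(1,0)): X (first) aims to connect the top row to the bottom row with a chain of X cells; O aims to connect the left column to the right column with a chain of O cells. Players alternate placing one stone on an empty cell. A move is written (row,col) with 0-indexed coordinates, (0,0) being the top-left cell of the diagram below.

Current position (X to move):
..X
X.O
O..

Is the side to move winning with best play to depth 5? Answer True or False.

p1 X@[..X/X.O/O..]: (0,0)[X.X/X.O/O..]-1* (0,1)[.XX/X.O/O..]-1 (1,1)[..X/XXO/O..]-1 (2,1)[..X/X.O/OX.]-1 (2,2)[..X/X.O/O.X]-1
p2 O@[X.X/X.O/O..]: (0,1)[XOX/X.O/O..]+1* (1,1)[X.X/XOO/O..]+1 (2,1)[X.X/X.O/OO.]+1 (2,2)[X.X/X.O/O.O]+1
p3 X@[XOX/X.O/O..]: (1,1)[XOX/XXO/O..]-1* (2,1)[XOX/X.O/OX.]-1 (2,2)[XOX/X.O/O.X]-1
p4 O@[XOX/XXO/O..]: (2,1)[XOX/XXO/OO.]+1* (2,2)[XOX/XXO/O.O]-1
p5 X@[XOX/XXO/OO.] terminal -1; root [..X/X.O/O..] d5

X winning at [..X/X.O/O..]: False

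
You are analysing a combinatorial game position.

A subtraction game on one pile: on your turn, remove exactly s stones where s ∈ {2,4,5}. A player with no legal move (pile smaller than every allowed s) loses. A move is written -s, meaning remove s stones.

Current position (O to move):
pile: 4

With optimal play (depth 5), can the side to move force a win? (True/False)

O winning at [4]: True

ply 1, O at 4 | -2=-1→2; -4=+1→0*
ply 2: 0 is terminal -1 (X); from 4 depth 5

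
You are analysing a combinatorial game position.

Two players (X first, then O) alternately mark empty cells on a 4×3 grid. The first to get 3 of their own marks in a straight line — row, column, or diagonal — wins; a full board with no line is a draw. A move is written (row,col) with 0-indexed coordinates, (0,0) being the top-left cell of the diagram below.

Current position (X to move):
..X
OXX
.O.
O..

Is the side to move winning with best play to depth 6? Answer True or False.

X winning at [..X/OXX/.O./O..]: True

[..X/OXX/.O./O..] X move#1: (0,0):-1/X.X/OXX/.O./O.., (0,1):-1/.XX/OXX/.O./O.., (2,0):+1/..X/OXX/XO./O..*, (2,2):+1/..X/OXX/.OX/O.., (3,1):-1/..X/OXX/.O./OX., (3,2):-1/..X/OXX/.O./O.X
[..X/OXX/XO./O..] end (terminal -1, O#2); searched ..X/OXX/.O./O.. to 6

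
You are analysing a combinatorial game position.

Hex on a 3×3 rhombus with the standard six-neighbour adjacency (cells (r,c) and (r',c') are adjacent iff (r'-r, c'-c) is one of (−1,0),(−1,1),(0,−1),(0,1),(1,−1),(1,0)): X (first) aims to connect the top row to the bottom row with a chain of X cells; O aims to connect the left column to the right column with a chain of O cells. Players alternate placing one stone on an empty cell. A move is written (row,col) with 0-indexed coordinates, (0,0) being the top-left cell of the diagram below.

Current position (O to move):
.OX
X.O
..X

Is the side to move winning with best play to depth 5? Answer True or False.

O winning at [.OX/X.O/..X]: True

ply 1, O at .OX/X.O/..X | (0,0)=-1→OOX/X.O/..X; (1,1)=+1→.OX/XOO/..X*; (2,0)=+1→.OX/X.O/O.X; (2,1)=-1→.OX/X.O/.OX
ply 2, X at .OX/XOO/..X | (0,0)=-1→XOX/XOO/..X*; (2,0)=-1→.OX/XOO/X.X; (2,1)=-1→.OX/XOO/.XX
ply 3, O at XOX/XOO/..X | (2,0)=+1→XOX/XOO/O.X*; (2,1)=-1→XOX/XOO/.OX
ply 4: XOX/XOO/O.X is terminal -1 (X); from .OX/X.O/..X depth 5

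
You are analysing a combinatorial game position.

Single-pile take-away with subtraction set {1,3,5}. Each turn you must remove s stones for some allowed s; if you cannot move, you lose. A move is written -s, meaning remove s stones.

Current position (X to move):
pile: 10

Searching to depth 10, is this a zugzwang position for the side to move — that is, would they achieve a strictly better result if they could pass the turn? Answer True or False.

ply 1, X at 10 | -1=-1→9*; -3=-1→7; -5=-1→5
ply 2, O at 9 | -1=+1→8*; -3=+1→6; -5=+1→4
ply 3, X at 8 | -1=-1→7*; -3=-1→5; -5=-1→3
ply 4, O at 7 | -1=+1→6*; -3=+1→4; -5=+1→2
ply 5, X at 6 | -1=-1→5*; -3=-1→3; -5=-1→1
ply 6, O at 5 | -1=+1→4*; -3=+1→2; -5=+1→0
ply 7, X at 4 | -1=-1→3*; -3=-1→1
ply 8, O at 3 | -1=+1→2*; -3=+1→0
ply 9, X at 2 | -1=-1→1*
ply 10, O at 1 | -1=+1→0*
ply 11: 0 is terminal -1 (X); from 10 depth 10
suppose X passes — search the same position with O to move:
pass> ply 1, O at 10 | -1=-1→9*; -3=-1→7; -5=-1→5
pass> ply 2, X at 9 | -1=+1→8*; -3=+1→6; -5=+1→4
pass> ply 3, O at 8 | -1=-1→7*; -3=-1→5; -5=-1→3
pass> ply 4, X at 7 | -1=+1→6*; -3=+1→4; -5=+1→2
pass> ply 5, O at 6 | -1=-1→5*; -3=-1→3; -5=-1→1
pass> ply 6, X at 5 | -1=+1→4*; -3=+1→2; -5=+1→0
pass> ply 7, O at 4 | -1=-1→3*; -3=-1→1
pass> ply 8, X at 3 | -1=+1→2*; -3=+1→0
pass> ply 9, O at 2 | -1=-1→1*
pass> ply 10, X at 1 | -1=+1→0*
pass> ply 11: 0 is terminal -1 (O); from 10 depth 10
for X: play -1, pass +1

zugzwang(10, X) = True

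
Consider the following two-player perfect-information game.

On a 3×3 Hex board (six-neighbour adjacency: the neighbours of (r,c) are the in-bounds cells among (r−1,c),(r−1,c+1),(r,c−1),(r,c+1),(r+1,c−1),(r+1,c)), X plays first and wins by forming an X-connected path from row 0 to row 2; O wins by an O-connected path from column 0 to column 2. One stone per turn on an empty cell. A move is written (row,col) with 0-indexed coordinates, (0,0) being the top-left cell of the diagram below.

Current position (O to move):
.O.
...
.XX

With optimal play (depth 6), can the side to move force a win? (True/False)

ply 1, O at .O./.../.XX | (0,0)=-1→OO./.../.XX; (0,2)=+1→.OO/.../.XX*; (1,0)=-1→.O./O../.XX; (1,1)=+1→.O./.O./.XX; (1,2)=+1→.O./..O/.XX; (2,0)=-1→.O./.../OXX
ply 2, X at .OO/.../.XX | (0,0)=-1→XOO/.../.XX*; (1,0)=-1→.OO/X../.XX; (1,1)=-1→.OO/.X./.XX; (1,2)=-1→.OO/..X/.XX; (2,0)=-1→.OO/.../XXX
ply 3, O at XOO/.../.XX | (1,0)=+1→XOO/O../.XX*; (1,1)=+1→XOO/.O./.XX; (1,2)=-1→XOO/..O/.XX; (2,0)=+1→XOO/.../OXX
ply 4: XOO/O../.XX is terminal -1 (X); from .O./.../.XX depth 6

O winning at [.O./.../.XX]: True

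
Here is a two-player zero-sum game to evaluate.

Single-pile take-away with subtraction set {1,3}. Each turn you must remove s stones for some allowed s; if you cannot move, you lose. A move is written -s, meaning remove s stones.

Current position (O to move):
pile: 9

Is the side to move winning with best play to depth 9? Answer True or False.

O winning at [9]: True

ply 1, O at 9 | -1=+1→8*; -3=+1→6
ply 2, X at 8 | -1=-1→7*; -3=-1→5
ply 3, O at 7 | -1=+1→6*; -3=+1→4
ply 4, X at 6 | -1=-1→5*; -3=-1→3
ply 5, O at 5 | -1=+1→4*; -3=+1→2
ply 6, X at 4 | -1=-1→3*; -3=-1→1
ply 7, O at 3 | -1=+1→2*; -3=+1→0
ply 8, X at 2 | -1=-1→1*
ply 9, O at 1 | -1=+1→0*
ply 10: 0 is terminal -1 (X); from 9 depth 9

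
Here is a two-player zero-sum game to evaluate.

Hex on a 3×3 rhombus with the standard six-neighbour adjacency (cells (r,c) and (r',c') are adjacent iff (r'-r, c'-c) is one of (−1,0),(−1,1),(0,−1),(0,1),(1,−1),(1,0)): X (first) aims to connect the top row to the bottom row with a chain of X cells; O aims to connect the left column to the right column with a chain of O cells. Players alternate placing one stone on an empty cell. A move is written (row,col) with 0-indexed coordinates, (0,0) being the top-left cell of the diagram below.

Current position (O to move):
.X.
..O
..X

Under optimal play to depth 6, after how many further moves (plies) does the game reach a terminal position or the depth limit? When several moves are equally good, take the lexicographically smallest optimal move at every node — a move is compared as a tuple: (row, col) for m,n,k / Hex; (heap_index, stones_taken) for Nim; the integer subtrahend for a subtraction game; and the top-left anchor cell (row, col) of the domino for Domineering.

PV length from [.X./..O/..X]: 5 plies

[.X./..O/..X] O move#1: (0,0):-1/OX./..O/..X, (0,2):-1/.XO/..O/..X, (1,0):-1/.X./O.O/..X, (1,1):+1/.X./.OO/..X*, (2,0):+1/.X./..O/O.X, (2,1):-1/.X./..O/.OX
[.X./.OO/..X] X move#2: (0,0):-1/XX./.OO/..X*, (0,2):-1/.XX/.OO/..X, (1,0):-1/.X./XOO/..X, (2,0):-1/.X./.OO/X.X, (2,1):-1/.X./.OO/.XX
[XX./.OO/..X] O move#3: (0,2):+1/XXO/.OO/..X*, (1,0):+1/XX./OOO/..X, (2,0):+1/XX./.OO/O.X, (2,1):+1/XX./.OO/.OX
[XXO/.OO/..X] X move#4: (1,0):-1/XXO/XOO/..X*, (2,0):-1/XXO/.OO/X.X, (2,1):-1/XXO/.OO/.XX
[XXO/XOO/..X] O move#5: (2,0):+1/XXO/XOO/O.X*, (2,1):-1/XXO/XOO/.OX
[XXO/XOO/O.X] end (terminal -1, X#6); searched .X./..O/..X to 6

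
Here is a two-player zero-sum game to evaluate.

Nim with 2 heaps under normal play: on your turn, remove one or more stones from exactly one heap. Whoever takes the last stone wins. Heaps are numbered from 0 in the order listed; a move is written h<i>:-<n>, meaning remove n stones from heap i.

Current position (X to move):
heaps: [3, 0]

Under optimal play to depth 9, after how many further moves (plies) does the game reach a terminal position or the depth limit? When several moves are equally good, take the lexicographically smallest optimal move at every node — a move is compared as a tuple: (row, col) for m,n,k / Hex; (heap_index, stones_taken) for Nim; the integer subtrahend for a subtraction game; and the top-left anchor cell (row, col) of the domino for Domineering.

ply 1, X at (3,0) | h0:-1=-1→(2,0); h0:-2=-1→(1,0); h0:-3=+1→(0,0)*
ply 2: (0,0) is terminal -1 (O); from (3,0) depth 9

PV length from [(3,0)]: 1 ply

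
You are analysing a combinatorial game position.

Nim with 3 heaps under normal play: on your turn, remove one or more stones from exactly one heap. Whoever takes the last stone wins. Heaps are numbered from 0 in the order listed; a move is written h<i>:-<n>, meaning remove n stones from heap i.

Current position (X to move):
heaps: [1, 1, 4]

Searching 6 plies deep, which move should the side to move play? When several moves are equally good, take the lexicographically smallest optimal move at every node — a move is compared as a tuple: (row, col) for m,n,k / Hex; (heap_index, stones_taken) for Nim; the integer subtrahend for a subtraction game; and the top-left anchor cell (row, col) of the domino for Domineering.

X's best at [(1,1,4)]: h2:-4

p1 X@[(1,1,4)]: h0:-1[(0,1,4)]-1 h1:-1[(1,0,4)]-1 h2:-1[(1,1,3)]-1 h2:-2[(1,1,2)]-1 h2:-3[(1,1,1)]-1 h2:-4[(1,1,0)]+1*
p2 O@[(1,1,0)]: h0:-1[(0,1,0)]-1* h1:-1[(1,0,0)]-1
p3 X@[(0,1,0)]: h1:-1[(0,0,0)]+1*
p4 O@[(0,0,0)] terminal -1; root [(1,1,4)] d6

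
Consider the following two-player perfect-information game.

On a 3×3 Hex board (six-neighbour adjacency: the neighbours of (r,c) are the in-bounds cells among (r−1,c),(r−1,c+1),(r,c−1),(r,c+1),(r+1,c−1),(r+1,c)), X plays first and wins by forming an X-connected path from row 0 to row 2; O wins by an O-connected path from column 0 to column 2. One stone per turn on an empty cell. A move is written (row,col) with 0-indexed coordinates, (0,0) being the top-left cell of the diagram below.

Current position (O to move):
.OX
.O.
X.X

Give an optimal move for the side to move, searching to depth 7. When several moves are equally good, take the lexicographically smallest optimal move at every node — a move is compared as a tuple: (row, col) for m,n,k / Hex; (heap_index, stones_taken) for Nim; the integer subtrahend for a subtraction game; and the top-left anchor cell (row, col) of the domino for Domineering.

ply 1, O at .OX/.O./X.X | (0,0)=-1→OOX/.O./X.X; (1,0)=-1→.OX/OO./X.X; (1,2)=+1→.OX/.OO/X.X*; (2,1)=-1→.OX/.O./XOX
ply 2, X at .OX/.OO/X.X | (0,0)=-1→XOX/.OO/X.X*; (1,0)=-1→.OX/XOO/X.X; (2,1)=-1→.OX/.OO/XXX
ply 3, O at XOX/.OO/X.X | (1,0)=+1→XOX/OOO/X.X*; (2,1)=-1→XOX/.OO/XOX
ply 4: XOX/OOO/X.X is terminal -1 (X); from .OX/.O./X.X depth 7

O's best at [.OX/.O./X.X]: (1,2)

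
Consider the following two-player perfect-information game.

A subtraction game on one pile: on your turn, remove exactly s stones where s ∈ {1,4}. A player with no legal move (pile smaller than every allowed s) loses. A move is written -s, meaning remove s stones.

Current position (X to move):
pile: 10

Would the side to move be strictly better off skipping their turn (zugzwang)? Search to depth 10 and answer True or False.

zugzwang(10, X) = True

[10] X move#1: -1:-1/9*, -4:-1/6
[9] O move#2: -1:-1/8, -4:+1/5*
[5] X move#3: -1:-1/4*, -4:-1/1
[4] O move#4: -1:-1/3, -4:+1/0*
[0] end (terminal -1, X#5); searched 10 to 10
if X skipped the turn, O would face:
~ [10] O move#1: -1:-1/9*, -4:-1/6
~ [9] X move#2: -1:-1/8, -4:+1/5*
~ [5] O move#3: -1:-1/4*, -4:-1/1
~ [4] X move#4: -1:-1/3, -4:+1/0*
~ [0] end (terminal -1, O#5); searched 10 to 10
compare (X): move=-1 vs pass=+1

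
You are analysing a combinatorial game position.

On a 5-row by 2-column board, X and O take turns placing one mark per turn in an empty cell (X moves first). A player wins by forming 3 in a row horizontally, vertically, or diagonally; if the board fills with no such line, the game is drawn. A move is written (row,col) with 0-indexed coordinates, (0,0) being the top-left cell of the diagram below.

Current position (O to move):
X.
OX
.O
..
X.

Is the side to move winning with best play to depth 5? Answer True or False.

p1 O@[X./OX/.O/../X.]: (0,1)[XO/OX/.O/../X.]+0* (2,0)[X./OX/OO/../X.]+0 (3,0)[X./OX/.O/O./X.]+0 (3,1)[X./OX/.O/.O/X.]+0 (4,1)[X./OX/.O/../XO]+0
p2 X@[XO/OX/.O/../X.]: (2,0)[XO/OX/XO/../X.]+0* (3,0)[XO/OX/.O/X./X.]+0 (3,1)[XO/OX/.O/.X/X.]+0 (4,1)[XO/OX/.O/../XX]+0
p3 O@[XO/OX/XO/../X.]: (3,0)[XO/OX/XO/O./X.]+0* (3,1)[XO/OX/XO/.O/X.]-1 (4,1)[XO/OX/XO/../XO]-1
p4 X@[XO/OX/XO/O./X.]: (3,1)[XO/OX/XO/OX/X.]+0* (4,1)[XO/OX/XO/O./XX]+0
p5 O@[XO/OX/XO/OX/X.]: (4,1)[XO/OX/XO/OX/XO]+0*
p6 X@[XO/OX/XO/OX/XO] terminal +0; root [X./OX/.O/../X.] d5

O winning at [X./OX/.O/../X.]: False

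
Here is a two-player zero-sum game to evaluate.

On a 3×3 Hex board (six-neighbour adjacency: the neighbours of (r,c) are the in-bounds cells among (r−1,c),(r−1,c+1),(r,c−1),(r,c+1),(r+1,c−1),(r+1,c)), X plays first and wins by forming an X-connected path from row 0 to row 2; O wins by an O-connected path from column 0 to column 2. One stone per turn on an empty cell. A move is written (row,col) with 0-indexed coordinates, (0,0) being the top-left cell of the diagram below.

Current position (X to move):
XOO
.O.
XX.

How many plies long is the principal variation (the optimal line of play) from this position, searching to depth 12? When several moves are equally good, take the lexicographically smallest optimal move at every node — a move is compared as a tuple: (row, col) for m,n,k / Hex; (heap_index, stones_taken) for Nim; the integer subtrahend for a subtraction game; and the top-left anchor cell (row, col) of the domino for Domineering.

[XOO/.O./XX.] X move#1: (1,0):+1/XOO/XO./XX.*, (1,2):-1/XOO/.OX/XX., (2,2):-1/XOO/.O./XXX
[XOO/XO./XX.] end (terminal -1, O#2); searched XOO/.O./XX. to 12

PV length from [XOO/.O./XX.]: 1 ply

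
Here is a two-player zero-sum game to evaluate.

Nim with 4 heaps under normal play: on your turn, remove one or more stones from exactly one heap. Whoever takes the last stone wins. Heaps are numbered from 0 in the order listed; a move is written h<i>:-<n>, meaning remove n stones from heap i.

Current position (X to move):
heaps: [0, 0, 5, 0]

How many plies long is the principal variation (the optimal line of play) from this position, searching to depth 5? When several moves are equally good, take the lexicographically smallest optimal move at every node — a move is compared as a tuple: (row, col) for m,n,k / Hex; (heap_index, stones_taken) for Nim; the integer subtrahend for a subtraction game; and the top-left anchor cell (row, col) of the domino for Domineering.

PV length from [(0,0,5,0)]: 1 ply

ply 1, X at (0,0,5,0) | h2:-1=-1→(0,0,4,0); h2:-2=-1→(0,0,3,0); h2:-3=-1→(0,0,2,0); h2:-4=-1→(0,0,1,0); h2:-5=+1→(0,0,0,0)*
ply 2: (0,0,0,0) is terminal -1 (O); from (0,0,5,0) depth 5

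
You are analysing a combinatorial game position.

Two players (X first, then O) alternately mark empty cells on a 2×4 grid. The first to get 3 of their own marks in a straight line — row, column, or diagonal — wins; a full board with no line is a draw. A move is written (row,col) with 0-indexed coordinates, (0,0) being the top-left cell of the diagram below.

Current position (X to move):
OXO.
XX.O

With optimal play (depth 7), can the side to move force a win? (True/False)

ply 1, X at OXO./XX.O | (0,3)=+0→OXOX/XX.O; (1,2)=+1→OXO./XXXO*
ply 2: OXO./XXXO is terminal -1 (O); from OXO./XX.O depth 7

X winning at [OXO./XX.O]: True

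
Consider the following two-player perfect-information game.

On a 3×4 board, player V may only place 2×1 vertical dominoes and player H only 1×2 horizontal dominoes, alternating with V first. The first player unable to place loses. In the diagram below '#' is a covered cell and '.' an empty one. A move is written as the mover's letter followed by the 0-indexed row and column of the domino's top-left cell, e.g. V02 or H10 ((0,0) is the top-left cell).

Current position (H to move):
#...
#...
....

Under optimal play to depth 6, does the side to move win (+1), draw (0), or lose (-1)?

[#.../#.../....] H move#1: H01:-1/###./#.../...., H02:-1/#.##/#.../...., H11:+1/#.../###./....*, H12:+1/#.../#.##/...., H20:-1/#.../#.../##.., H21:-1/#.../#.../.##., H22:-1/#.../#.../..##
[#.../###./....] V move#2: V03:-1/#..#/####/....*, V13:-1/#.../####/...#
[#..#/####/....] H move#3: H01:+1/####/####/....*, H20:+1/#..#/####/##.., H21:+1/#..#/####/.##., H22:+1/#..#/####/..##
[####/####/....] end (terminal -1, V#4); searched #.../#.../.... to 6

value(#.../#.../...., H) = +1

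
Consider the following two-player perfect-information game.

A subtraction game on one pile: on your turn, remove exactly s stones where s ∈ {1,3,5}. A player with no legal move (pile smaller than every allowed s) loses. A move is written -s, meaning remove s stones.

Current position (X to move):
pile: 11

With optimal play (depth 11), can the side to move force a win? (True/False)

X winning at [11]: True

[11] X move#1: -1:+1/10*, -3:+1/8, -5:+1/6
[10] O move#2: -1:-1/9*, -3:-1/7, -5:-1/5
[9] X move#3: -1:+1/8*, -3:+1/6, -5:+1/4
[8] O move#4: -1:-1/7*, -3:-1/5, -5:-1/3
[7] X move#5: -1:+1/6*, -3:+1/4, -5:+1/2
[6] O move#6: -1:-1/5*, -3:-1/3, -5:-1/1
[5] X move#7: -1:+1/4*, -3:+1/2, -5:+1/0
[4] O move#8: -1:-1/3*, -3:-1/1
[3] X move#9: -1:+1/2*, -3:+1/0
[2] O move#10: -1:-1/1*
[1] X move#11: -1:+1/0*
[0] end (terminal -1, O#12); searched 11 to 11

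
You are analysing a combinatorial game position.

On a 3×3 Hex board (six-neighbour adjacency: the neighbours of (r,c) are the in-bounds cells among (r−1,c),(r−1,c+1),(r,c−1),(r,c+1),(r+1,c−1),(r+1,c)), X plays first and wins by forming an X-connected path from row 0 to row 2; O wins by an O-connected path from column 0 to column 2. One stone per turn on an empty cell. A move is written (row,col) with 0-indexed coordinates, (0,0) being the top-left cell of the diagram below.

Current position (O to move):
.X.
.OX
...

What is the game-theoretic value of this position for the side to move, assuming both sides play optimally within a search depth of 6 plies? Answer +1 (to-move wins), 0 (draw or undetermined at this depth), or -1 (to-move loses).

value(.X./.OX/..., O) = +1

[.X./.OX/...] O move#1: (0,0):-1/OX./.OX/..., (0,2):+1/.XO/.OX/...*, (1,0):-1/.X./OOX/..., (2,0):-1/.X./.OX/O.., (2,1):+1/.X./.OX/.O., (2,2):+1/.X./.OX/..O
[.XO/.OX/...] X move#2: (0,0):-1/XXO/.OX/...*, (1,0):-1/.XO/XOX/..., (2,0):-1/.XO/.OX/X.., (2,1):-1/.XO/.OX/.X., (2,2):-1/.XO/.OX/..X
[XXO/.OX/...] O move#3: (1,0):+1/XXO/OOX/...*, (2,0):+1/XXO/.OX/O.., (2,1):+1/XXO/.OX/.O., (2,2):+1/XXO/.OX/..O
[XXO/OOX/...] end (terminal -1, X#4); searched .X./.OX/... to 6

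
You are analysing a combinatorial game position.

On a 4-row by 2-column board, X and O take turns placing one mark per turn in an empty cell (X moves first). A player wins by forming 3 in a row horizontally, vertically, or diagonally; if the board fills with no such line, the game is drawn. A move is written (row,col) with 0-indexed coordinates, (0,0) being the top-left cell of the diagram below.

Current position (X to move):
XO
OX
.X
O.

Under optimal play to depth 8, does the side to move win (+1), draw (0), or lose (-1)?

ply 1, X at XO/OX/.X/O. | (2,0)=+0→XO/OX/XX/O.; (3,1)=+1→XO/OX/.X/OX*
ply 2: XO/OX/.X/OX is terminal -1 (O); from XO/OX/.X/O. depth 8

value(XO/OX/.X/O., X) = +1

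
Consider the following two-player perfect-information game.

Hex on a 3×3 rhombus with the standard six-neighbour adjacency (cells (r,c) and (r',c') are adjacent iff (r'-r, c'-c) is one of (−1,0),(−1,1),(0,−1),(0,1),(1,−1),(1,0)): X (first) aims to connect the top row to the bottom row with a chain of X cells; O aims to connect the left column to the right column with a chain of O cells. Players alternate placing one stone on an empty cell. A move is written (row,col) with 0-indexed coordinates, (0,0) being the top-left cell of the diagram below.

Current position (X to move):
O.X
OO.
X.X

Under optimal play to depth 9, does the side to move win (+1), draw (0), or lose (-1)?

ply 1, X at O.X/OO./X.X | (0,1)=-1→OXX/OO./X.X; (1,2)=+1→O.X/OOX/X.X*; (2,1)=-1→O.X/OO./XXX
ply 2: O.X/OOX/X.X is terminal -1 (O); from O.X/OO./X.X depth 9

value(O.X/OO./X.X, X) = +1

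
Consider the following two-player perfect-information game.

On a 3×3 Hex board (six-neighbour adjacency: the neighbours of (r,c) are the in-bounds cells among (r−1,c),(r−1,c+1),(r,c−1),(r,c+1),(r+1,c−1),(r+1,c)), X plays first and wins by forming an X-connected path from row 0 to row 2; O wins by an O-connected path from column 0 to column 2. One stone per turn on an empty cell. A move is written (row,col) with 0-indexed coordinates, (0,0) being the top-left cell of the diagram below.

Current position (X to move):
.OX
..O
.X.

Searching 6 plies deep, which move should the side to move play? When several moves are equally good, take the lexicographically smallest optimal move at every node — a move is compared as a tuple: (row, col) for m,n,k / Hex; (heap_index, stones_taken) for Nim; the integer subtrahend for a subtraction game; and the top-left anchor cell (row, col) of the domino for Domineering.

p1 X@[.OX/..O/.X.]: (0,0)[XOX/..O/.X.]-1 (1,0)[.OX/X.O/.X.]-1 (1,1)[.OX/.XO/.X.]+1* (2,0)[.OX/..O/XX.]-1 (2,2)[.OX/..O/.XX]-1
p2 O@[.OX/.XO/.X.] terminal -1; root [.OX/..O/.X.] d6

X's best at [.OX/..O/.X.]: (1,1)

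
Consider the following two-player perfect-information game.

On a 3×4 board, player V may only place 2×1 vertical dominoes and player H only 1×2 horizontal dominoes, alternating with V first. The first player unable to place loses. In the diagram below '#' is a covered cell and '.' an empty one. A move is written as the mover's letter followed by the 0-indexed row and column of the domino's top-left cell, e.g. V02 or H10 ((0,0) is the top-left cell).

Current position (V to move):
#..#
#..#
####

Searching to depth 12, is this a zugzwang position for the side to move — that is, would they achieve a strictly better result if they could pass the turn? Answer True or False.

zugzwang(#..#/#..#/####, V) = False

[#..#/#..#/####] V move#1: V01:+1/##.#/##.#/####*, V02:+1/#.##/#.##/####
[##.#/##.#/####] end (terminal -1, H#2); searched #..#/#..#/#### to 12
pass branch (H moves first from the same position):
  | [#..#/#..#/####] H move#1: H01:+1/####/#..#/####*, H11:+1/#..#/####/####
  | [####/#..#/####] end (terminal -1, V#2); searched #..#/#..#/#### to 12
V moving scores +1; V passing scores -1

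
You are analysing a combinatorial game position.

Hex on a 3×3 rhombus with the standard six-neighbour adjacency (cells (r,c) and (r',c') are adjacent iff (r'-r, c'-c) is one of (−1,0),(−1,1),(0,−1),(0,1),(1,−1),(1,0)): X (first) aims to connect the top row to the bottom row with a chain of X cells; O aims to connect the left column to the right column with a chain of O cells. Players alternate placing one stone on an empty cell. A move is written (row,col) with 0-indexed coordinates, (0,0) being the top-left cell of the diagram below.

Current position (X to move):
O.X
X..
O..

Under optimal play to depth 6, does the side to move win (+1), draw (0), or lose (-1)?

value(O.X/X../O.., X) = +1

ply 1, X at O.X/X../O.. | (0,1)=-1→OXX/X../O..; (1,1)=-1→O.X/XX./O..; (1,2)=+1→O.X/X.X/O..*; (2,1)=+1→O.X/X../OX.; (2,2)=-1→O.X/X../O.X
ply 2, O at O.X/X.X/O.. | (0,1)=-1→OOX/X.X/O..*; (1,1)=-1→O.X/XOX/O..; (2,1)=-1→O.X/X.X/OO.; (2,2)=-1→O.X/X.X/O.O
ply 3, X at OOX/X.X/O.. | (1,1)=+1→OOX/XXX/O..*; (2,1)=+1→OOX/X.X/OX.; (2,2)=+1→OOX/X.X/O.X
ply 4, O at OOX/XXX/O.. | (2,1)=-1→OOX/XXX/OO.*; (2,2)=-1→OOX/XXX/O.O
ply 5, X at OOX/XXX/OO. | (2,2)=+1→OOX/XXX/OOX*
ply 6: OOX/XXX/OOX is terminal -1 (O); from O.X/X../O.. depth 6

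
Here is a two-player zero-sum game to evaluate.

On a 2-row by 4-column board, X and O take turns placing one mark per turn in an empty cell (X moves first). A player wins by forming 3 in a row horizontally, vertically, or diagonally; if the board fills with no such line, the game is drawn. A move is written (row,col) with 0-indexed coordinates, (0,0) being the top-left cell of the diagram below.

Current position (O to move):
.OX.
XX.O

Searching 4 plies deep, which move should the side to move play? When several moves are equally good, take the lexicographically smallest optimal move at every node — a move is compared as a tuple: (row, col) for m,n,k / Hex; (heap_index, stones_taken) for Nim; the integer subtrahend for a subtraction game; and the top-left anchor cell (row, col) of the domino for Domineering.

[.OX./XX.O] O move#1: (0,0):-1/OOX./XX.O, (0,3):-1/.OXO/XX.O, (1,2):+0/.OX./XXOO*
[.OX./XXOO] X move#2: (0,0):+0/XOX./XXOO*, (0,3):+0/.OXX/XXOO
[XOX./XXOO] O move#3: (0,3):+0/XOXO/XXOO*
[XOXO/XXOO] end (terminal +0, X#4); searched .OX./XX.O to 4

O's best at [.OX./XX.O]: (1,2)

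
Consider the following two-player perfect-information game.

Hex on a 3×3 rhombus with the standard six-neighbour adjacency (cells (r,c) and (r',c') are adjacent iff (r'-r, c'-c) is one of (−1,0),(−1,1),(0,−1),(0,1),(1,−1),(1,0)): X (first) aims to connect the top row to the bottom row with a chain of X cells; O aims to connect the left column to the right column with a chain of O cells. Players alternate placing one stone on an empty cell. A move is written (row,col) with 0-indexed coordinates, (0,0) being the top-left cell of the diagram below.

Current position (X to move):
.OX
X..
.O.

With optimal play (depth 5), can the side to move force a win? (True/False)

p1 X@[.OX/X../.O.]: (0,0)[XOX/X../.O.]-1 (1,1)[.OX/XX./.O.]-1 (1,2)[.OX/X.X/.O.]+1* (2,0)[.OX/X../XO.]+1 (2,2)[.OX/X../.OX]+1
p2 O@[.OX/X.X/.O.]: (0,0)[OOX/X.X/.O.]-1* (1,1)[.OX/XOX/.O.]-1 (2,0)[.OX/X.X/OO.]-1 (2,2)[.OX/X.X/.OO]-1
p3 X@[OOX/X.X/.O.]: (1,1)[OOX/XXX/.O.]+1* (2,0)[OOX/X.X/XO.]+1 (2,2)[OOX/X.X/.OX]+1
p4 O@[OOX/XXX/.O.]: (2,0)[OOX/XXX/OO.]-1* (2,2)[OOX/XXX/.OO]-1
p5 X@[OOX/XXX/OO.]: (2,2)[OOX/XXX/OOX]+1*
p6 O@[OOX/XXX/OOX] terminal -1; root [.OX/X../.O.] d5

X winning at [.OX/X../.O.]: True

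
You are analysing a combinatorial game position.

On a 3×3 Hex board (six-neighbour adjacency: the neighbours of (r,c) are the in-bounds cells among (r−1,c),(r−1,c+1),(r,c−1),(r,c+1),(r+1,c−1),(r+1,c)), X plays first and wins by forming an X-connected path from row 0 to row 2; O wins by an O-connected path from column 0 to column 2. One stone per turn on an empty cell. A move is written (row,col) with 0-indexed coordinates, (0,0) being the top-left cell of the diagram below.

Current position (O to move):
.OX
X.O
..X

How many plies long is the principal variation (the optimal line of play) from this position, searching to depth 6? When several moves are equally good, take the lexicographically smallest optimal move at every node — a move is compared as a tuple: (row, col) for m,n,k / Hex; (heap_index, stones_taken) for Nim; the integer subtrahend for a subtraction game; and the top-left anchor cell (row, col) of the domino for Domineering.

PV length from [.OX/X.O/..X]: 3 plies

p1 O@[.OX/X.O/..X]: (0,0)[OOX/X.O/..X]-1 (1,1)[.OX/XOO/..X]+1* (2,0)[.OX/X.O/O.X]+1 (2,1)[.OX/X.O/.OX]-1
p2 X@[.OX/XOO/..X]: (0,0)[XOX/XOO/..X]-1* (2,0)[.OX/XOO/X.X]-1 (2,1)[.OX/XOO/.XX]-1
p3 O@[XOX/XOO/..X]: (2,0)[XOX/XOO/O.X]+1* (2,1)[XOX/XOO/.OX]-1
p4 X@[XOX/XOO/O.X] terminal -1; root [.OX/X.O/..X] d6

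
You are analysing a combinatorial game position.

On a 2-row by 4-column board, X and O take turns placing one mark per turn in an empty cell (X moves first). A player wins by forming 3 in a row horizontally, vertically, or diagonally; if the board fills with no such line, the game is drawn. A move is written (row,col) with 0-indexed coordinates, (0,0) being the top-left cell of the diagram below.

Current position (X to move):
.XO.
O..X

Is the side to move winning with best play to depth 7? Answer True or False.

p1 X@[.XO./O..X]: (0,0)[XXO./O..X]+0* (0,3)[.XOX/O..X]+0 (1,1)[.XO./OX.X]+0 (1,2)[.XO./O.XX]+0
p2 O@[XXO./O..X]: (0,3)[XXOO/O..X]+0* (1,1)[XXO./OO.X]+0 (1,2)[XXO./O.OX]+0
p3 X@[XXOO/O..X]: (1,1)[XXOO/OX.X]+0* (1,2)[XXOO/O.XX]+0
p4 O@[XXOO/OX.X]: (1,2)[XXOO/OXOX]+0*
p5 X@[XXOO/OXOX] terminal +0; root [.XO./O..X] d7

X winning at [.XO./O..X]: False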